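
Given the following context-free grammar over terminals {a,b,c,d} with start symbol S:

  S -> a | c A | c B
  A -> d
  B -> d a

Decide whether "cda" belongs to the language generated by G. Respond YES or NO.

Convert to CNF:
  S -> T2 A | T2 B | a
  A -> d
  B -> T0 T1
  T0 -> d
  T1 -> a
  T2 -> c

CYK fill:
  cell(0,0) c: {T2}  orig:{}
  cell(1,1) d: {A,T0}  orig:{A}
  cell(2,2) a: {S,T1}  orig:{S}
  cell(0,1) cd: {S}
  cell(1,2) da: {B}
  cell(0,2) cda: {S}

S ∈ T[0,2] ⇒ YES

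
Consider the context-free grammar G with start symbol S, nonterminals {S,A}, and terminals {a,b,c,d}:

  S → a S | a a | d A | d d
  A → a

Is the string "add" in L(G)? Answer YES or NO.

Convert to CNF:
  S -> T0 S | T0 T0 | T1 A | T1 T1
  A -> a
  T0 -> a
  T1 -> d

CYK fill:
  T[0,0] 'a' = {A,T0}  orig:{A}
  T[1,1] 'd' = {T1}  orig:{}
  T[2,2] 'd' = {T1}  orig:{}
  T[0,1] 'ad' = ∅
  T[1,2] 'dd' = {S}
  T[0,2] 'add' = {S}

S ∈ T[0,2] ⇒ YES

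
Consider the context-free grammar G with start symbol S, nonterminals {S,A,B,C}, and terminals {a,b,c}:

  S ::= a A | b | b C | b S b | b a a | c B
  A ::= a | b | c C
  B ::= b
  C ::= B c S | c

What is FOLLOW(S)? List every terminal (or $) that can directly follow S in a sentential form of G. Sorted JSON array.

FIRST iteration:
pass 1:
  A via A→a: +{a}
  A via A→b: +{b}
  A via A→c C: +{c}
  B via B→b: +{b}
  C via C→B c S: +{b}
  C via C→c: +{c}
  S via S→a A: +{a}
  S via S→b: +{b}
  S via S→c B: +{c}
  FIRST(S)={a,b,c}  FIRST(A)={a,b,c}  FIRST(B)={b}  FIRST(C)={b,c}
pass 2: (stable)
  FIRST(S)={a,b,c}  FIRST(A)={a,b,c}  FIRST(B)={b}  FIRST(C)={b,c}

FOLLOW sets:
seed FOLLOW(S) with $
pass 1:
  C→B c S: FOLLOW(B) ⊇ FIRST(c) = {c}; new: +{c}
  S→a A: FOLLOW(A) ⊇ FOLLOW(S) ⊇ {$}; new: +{$}
  S→b C: FOLLOW(C) ⊇ FOLLOW(S) ⊇ {$}; new: +{$}
  S→b S b: FOLLOW(S) ⊇ FIRST(b) = {b}; new: +{b}
  S→c B: FOLLOW(B) ⊇ FOLLOW(S) ⊇ {$,b}; new: +{$,b}
  FOLLOW(S)={$,b}  FOLLOW(A)={$}  FOLLOW(B)={$,b,c}  FOLLOW(C)={$}
pass 2:
  S→a A: FOLLOW(A) ⊇ FOLLOW(S) ⊇ {$,b}; new: +{b}
  S→b C: FOLLOW(C) ⊇ FOLLOW(S) ⊇ {$,b}; new: +{b}
  FOLLOW(S)={$,b}  FOLLOW(A)={$,b}  FOLLOW(B)={$,b,c}  FOLLOW(C)={$,b}
pass 3: (no change)
  FOLLOW(S)={$,b}  FOLLOW(A)={$,b}  FOLLOW(B)={$,b,c}  FOLLOW(C)={$,b}

FOLLOW(S) = ["$", "b"]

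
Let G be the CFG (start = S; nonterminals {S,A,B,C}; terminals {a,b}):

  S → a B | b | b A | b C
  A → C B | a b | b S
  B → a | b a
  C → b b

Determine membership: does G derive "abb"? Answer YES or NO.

Convert to CNF:
  S -> T0 B | T1 A | T1 C | b
  A -> C B | T0 T1 | T1 S
  B -> T1 T0 | a
  C -> T1 T1
  T0 -> a
  T1 -> b

Fill CYK table bottom-up:
  [0..0]={B,T0}  "a"  orig:{B}
  [1..1]={S,T1}  "b"  orig:{S}
  [2..2]={S,T1}  "b"  orig:{S}
  [0..1]={A}  "ab"
  [1..2]={A,C}  "bb"
  [0..2]=∅  "abb"

S ∉ T[0,2] ⇒ NO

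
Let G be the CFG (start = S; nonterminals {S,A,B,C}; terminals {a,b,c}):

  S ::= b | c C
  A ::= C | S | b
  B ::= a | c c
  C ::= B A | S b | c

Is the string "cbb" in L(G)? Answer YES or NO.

Convert to CNF:
  S -> T1 C | b
  A -> B A | S T0 | T1 C | b | c
  B -> T1 T1 | a
  C -> B A | S T0 | c
  T0 -> b
  T1 -> c

CYK fill:
  T[0,0] 'c' = {A,C,T1}  orig:{A,C}
  T[1,1] 'b' = {A,S,T0}  orig:{A,S}
  T[2,2] 'b' = {A,S,T0}  orig:{A,S}
  T[0,1] 'cb' = ∅
  T[1,2] 'bb' = {A,C}
  T[0,2] 'cbb' = {A,S}

S ∈ T[0,2] ⇒ YES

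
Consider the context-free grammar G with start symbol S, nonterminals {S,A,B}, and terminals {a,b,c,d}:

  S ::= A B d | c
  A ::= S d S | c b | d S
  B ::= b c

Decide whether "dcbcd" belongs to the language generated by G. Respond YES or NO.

Convert to CNF:
  S -> A X4 | c
  A -> S X3 | T0 S | T1 T2
  B -> T2 T1
  T0 -> d
  T1 -> c
  T2 -> b
  X3 -> T0 S
  X4 -> B T0

CYK fill:
  T[0,0] 'd' = {T0}  orig:{}
  T[1,1] 'c' = {S,T1}  orig:{S}
  T[2,2] 'b' = {T2}  orig:{}
  T[3,3] 'c' = {S,T1}  orig:{S}
  T[4,4] 'd' = {T0}  orig:{}
  T[0,1] 'dc' = {A,X3}  orig:{A}
  T[1,2] 'cb' = {A}
  T[2,3] 'bc' = {B}
  T[3,4] 'cd' = ∅
  T[0,2] 'dcb' = ∅
  T[1,3] 'cbc' = ∅
  T[2,4] 'bcd' = {X4}  orig:{}
  T[0,3] 'dcbc' = ∅
  T[1,4] 'cbcd' = ∅
  T[0,4] 'dcbcd' = {S}

S ∈ T[0,4] ⇒ YES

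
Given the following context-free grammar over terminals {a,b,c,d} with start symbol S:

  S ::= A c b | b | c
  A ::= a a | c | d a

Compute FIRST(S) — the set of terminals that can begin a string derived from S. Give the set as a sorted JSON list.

FIRST sets, iterate to fixpoint:
pass 1:
  A via A→a a: +{a}
  A via A→c: +{c}
  A via A→d a: +{d}
  S via S→A c b: +{a,c,d}
  S via S→b: +{b}
  FIRST(S)={a,b,c,d}  FIRST(A)={a,c,d}
pass 2: done
  FIRST(S)={a,b,c,d}  FIRST(A)={a,c,d}

FIRST(S) = ["a", "b", "c", "d"]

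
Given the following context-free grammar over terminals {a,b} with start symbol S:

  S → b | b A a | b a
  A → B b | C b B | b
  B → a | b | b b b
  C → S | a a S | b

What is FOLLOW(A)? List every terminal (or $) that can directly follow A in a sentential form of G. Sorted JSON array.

FIRST iteration:
round 1:
  A via A→b: +{b}
  B via B→a: +{a}
  B via B→b: +{b}
  C via C→a a S: +{a}
  C via C→b: +{b}
  S via S→b: +{b}
  FIRST[S]={b}  FIRST[A]={b}  FIRST[B]={a,b}  FIRST[C]={a,b}
round 2:
  A via A→B b: +{a}
  FIRST[S]={b}  FIRST[A]={a,b}  FIRST[B]={a,b}  FIRST[C]={a,b}
round 3: (no change)
  FIRST[S]={b}  FIRST[A]={a,b}  FIRST[B]={a,b}  FIRST[C]={a,b}

FOLLOW sets:
initialize: $ ∈ FOLLOW(S)
iter 1:
  A→B b: FOLLOW(B) ⊇ FIRST(b) = {b}; new: +{b}
  A→C b B: FOLLOW(C) ⊇ FIRST(b) = {b}; new: +{b}
  C→S: FOLLOW(S) ⊇ FOLLOW(C) ⊇ {b}; new: +{b}
  S→b A a: FOLLOW(A) ⊇ FIRST(a) = {a}; new: +{a}
  FOLLOW[S]={$,b}  FOLLOW[A]={a}  FOLLOW[B]={b}  FOLLOW[C]={b}
iter 2:
  A→C b B: FOLLOW(B) ⊇ FOLLOW(A) ⊇ {a}; new: +{a}
  FOLLOW[S]={$,b}  FOLLOW[A]={a}  FOLLOW[B]={a,b}  FOLLOW[C]={b}
iter 3: — fixpoint
  FOLLOW[S]={$,b}  FOLLOW[A]={a}  FOLLOW[B]={a,b}  FOLLOW[C]={b}

FOLLOW(A) = ["a"]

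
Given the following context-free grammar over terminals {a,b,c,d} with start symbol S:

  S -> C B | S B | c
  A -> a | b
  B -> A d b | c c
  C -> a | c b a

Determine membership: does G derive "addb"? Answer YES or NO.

Convert to CNF:
  S -> C B | S B | c
  A -> a | b
  B -> A X4 | T2 T2
  C -> T2 X5 | a
  T0 -> d
  T1 -> b
  T2 -> c
  T3 -> a
  X4 -> T0 T1
  X5 -> T1 T3

CYK table (by increasing span):
  T[0,0] 'a' = {A,C,T3}  orig:{A,C}
  T[1,1] 'd' = {T0}  orig:{}
  T[2,2] 'd' = {T0}  orig:{}
  T[3,3] 'b' = {A,T1}  orig:{A}
  T[0,1] 'ad' = ∅
  T[1,2] 'dd' = ∅
  T[2,3] 'db' = {X4}  orig:{}
  T[0,2] 'add' = ∅
  T[1,3] 'ddb' = ∅
  T[0,3] 'addb' = ∅

S ∉ T[0,3] ⇒ NO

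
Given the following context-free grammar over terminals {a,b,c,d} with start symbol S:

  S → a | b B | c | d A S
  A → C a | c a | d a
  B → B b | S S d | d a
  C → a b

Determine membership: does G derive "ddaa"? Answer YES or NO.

Convert to CNF:
  S -> T2 X5 | T3 B | a | c
  A -> C T0 | T1 T0 | T2 T0
  B -> B T3 | S X4 | T2 T0
  C -> T0 T3
  T0 -> a
  T1 -> c
  T2 -> d
  T3 -> b
  X4 -> S T2
  X5 -> A S

CYK table (by increasing span):
  T[0,0] 'd' = {T2}  orig:{}
  T[1,1] 'd' = {T2}  orig:{}
  T[2,2] 'a' = {S,T0}  orig:{S}
  T[3,3] 'a' = {S,T0}  orig:{S}
  T[0,1] 'dd' = ∅
  T[1,2] 'da' = {A,B}
  T[2,3] 'aa' = ∅
  T[0,2] 'dda' = ∅
  T[1,3] 'daa' = {X5}  orig:{}
  T[0,3] 'ddaa' = {S}

S ∈ T[0,3] ⇒ YES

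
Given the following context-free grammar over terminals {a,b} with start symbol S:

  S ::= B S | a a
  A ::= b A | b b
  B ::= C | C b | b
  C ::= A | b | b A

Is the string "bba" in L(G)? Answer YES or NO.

Convert to CNF:
  S -> B S | T1 T1
  A -> T0 A | T0 T0
  B -> C T0 | T0 A | T0 T0 | b
  C -> T0 A | T0 T0 | b
  T0 -> b
  T1 -> a

Fill CYK table bottom-up:
  T[0,0] 'b' = {B,C,T0}  orig:{B,C}
  T[1,1] 'b' = {B,C,T0}  orig:{B,C}
  T[2,2] 'a' = {T1}  orig:{}
  T[0,1] 'bb' = {A,B,C}
  T[1,2] 'ba' = ∅
  T[0,2] 'bba' = ∅

S ∉ T[0,2] ⇒ NO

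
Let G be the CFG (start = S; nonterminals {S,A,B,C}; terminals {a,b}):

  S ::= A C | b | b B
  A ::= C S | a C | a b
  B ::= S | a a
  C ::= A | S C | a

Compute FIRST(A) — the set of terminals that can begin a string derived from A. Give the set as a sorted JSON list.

FIRST sets, iterate to fixpoint:
round 1:
  A via A→a C: +{a}
  B via B→a a: +{a}
  C via C→A: +{a}
  S via S→A C: +{a}
  S via S→b: +{b}
  FIRST(S)={a,b}  FIRST(A)={a}  FIRST(B)={a}  FIRST(C)={a}
round 2:
  B via B→S: +{b}
  C via C→S C: +{b}
  FIRST(S)={a,b}  FIRST(A)={a}  FIRST(B)={a,b}  FIRST(C)={a,b}
round 3:
  A via A→C S: +{b}
  FIRST(S)={a,b}  FIRST(A)={a,b}  FIRST(B)={a,b}  FIRST(C)={a,b}
round 4: done
  FIRST(S)={a,b}  FIRST(A)={a,b}  FIRST(B)={a,b}  FIRST(C)={a,b}

FIRST(A) = ["a", "b"]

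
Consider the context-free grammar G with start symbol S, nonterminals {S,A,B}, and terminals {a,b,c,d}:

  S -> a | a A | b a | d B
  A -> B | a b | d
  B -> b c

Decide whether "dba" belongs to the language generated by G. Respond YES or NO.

CNF form of G:
  S -> T0 A | T1 T0 | T3 B | a
  A -> T0 T1 | T1 T2 | d
  B -> T1 T2
  T0 -> a
  T1 -> b
  T2 -> c
  T3 -> d

CYK table (by increasing span):
  [0..0]={A,T3}  "d"  orig:{A}
  [1..1]={T1}  "b"  orig:{}
  [2..2]={S,T0}  "a"  orig:{S}
  [0..1]=∅  "db"
  [1..2]={S}  "ba"
  [0..2]=∅  "dba"

S ∉ T[0,2] ⇒ NO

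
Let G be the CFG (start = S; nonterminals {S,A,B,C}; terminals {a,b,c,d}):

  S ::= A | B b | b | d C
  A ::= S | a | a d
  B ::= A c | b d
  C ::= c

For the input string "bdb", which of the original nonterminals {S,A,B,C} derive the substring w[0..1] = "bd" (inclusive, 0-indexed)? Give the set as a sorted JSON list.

CNF form of G:
  S -> B T0 | T1 T2 | T2 C | a | b
  A -> B T0 | T1 T2 | T2 C | a | b
  B -> A T3 | T0 T2
  C -> c
  T0 -> b
  T1 -> a
  T2 -> d
  T3 -> c

CYK table (by increasing span) — only the sub-triangle for w[0..1]:
  [0..0]={A,S,T0}  "b"  orig:{A,S}
  [1..1]={T2}  "d"  orig:{}
  [0..1]={B}  "bd"

Original NTs in T[0,1] deriving "bd": ["B"]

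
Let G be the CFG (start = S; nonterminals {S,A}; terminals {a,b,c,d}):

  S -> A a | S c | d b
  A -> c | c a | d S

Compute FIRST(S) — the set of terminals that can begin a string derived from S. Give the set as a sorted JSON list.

Compute FIRST by fixpoint:
round 1:
  A via A→c: +{c}
  A via A→d S: +{d}
  S via S→A a: +{c,d}
  FIRST[S]={c,d}  FIRST[A]={c,d}
round 2: done
  FIRST[S]={c,d}  FIRST[A]={c,d}

FIRST(S) = ["c", "d"]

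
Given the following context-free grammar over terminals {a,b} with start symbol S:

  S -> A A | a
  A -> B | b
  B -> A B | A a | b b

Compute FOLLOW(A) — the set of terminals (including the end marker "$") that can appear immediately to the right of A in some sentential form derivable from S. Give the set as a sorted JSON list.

FIRST iteration:
pass 1:
  A via A→b: +{b}
  B via B→A B: +{b}
  S via S→A A: +{b}
  S via S→a: +{a}
  S: {a,b}  A: {b}  B: {b}
pass 2: (stable)
  S: {a,b}  A: {b}  B: {b}

FOLLOW iteration:
seed FOLLOW(S) with $
round 1:
  B→A B: FOLLOW(A) ⊇ FIRST(B) = {b}; new: +{b}
  B→A a: FOLLOW(A) ⊇ FIRST(a) = {a}; new: +{a}
  S→A A: FOLLOW(A) ⊇ FOLLOW(S) ⊇ {$}; new: +{$}
  S: {$}  A: {$,a,b}  B: {}
round 2:
  A→B: FOLLOW(B) ⊇ FOLLOW(A) ⊇ {$,a,b}; new: +{$,a,b}
  S: {$}  A: {$,a,b}  B: {$,a,b}
round 3: (no change)
  S: {$}  A: {$,a,b}  B: {$,a,b}

FOLLOW(A) = ["$", "a", "b"]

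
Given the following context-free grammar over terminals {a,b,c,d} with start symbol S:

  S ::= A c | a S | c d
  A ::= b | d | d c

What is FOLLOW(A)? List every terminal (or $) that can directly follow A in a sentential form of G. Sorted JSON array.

FIRST iteration:
iter 1:
  A via A→b: +{b}
  A via A→d: +{d}
  S via S→A c: +{b,d}
  S via S→a S: +{a}
  S via S→c d: +{c}
  FIRST[S]={a,b,c,d}  FIRST[A]={b,d}
iter 2: (no change)
  FIRST[S]={a,b,c,d}  FIRST[A]={b,d}

Compute FOLLOW by fixpoint:
initialize: $ ∈ FOLLOW(S)
round 1:
  S→A c: FOLLOW(A) ⊇ FIRST(c) = {c}; new: +{c}
  FOLLOW[S]={$}  FOLLOW[A]={c}
round 2: — fixpoint
  FOLLOW[S]={$}  FOLLOW[A]={c}

FOLLOW(A) = ["c"]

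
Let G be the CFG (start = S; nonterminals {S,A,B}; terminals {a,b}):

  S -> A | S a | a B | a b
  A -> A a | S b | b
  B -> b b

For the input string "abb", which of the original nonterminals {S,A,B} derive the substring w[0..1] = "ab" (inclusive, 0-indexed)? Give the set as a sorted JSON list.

Convert to CNF:
  S -> A T0 | S T0 | S T1 | T0 B | T0 T1 | b
  A -> A T0 | S T1 | b
  B -> T1 T1
  T0 -> a
  T1 -> b

Fill CYK table bottom-up, restricted to cells inside w[0..1]:
  cell(0,0) a: {T0}  orig:{}
  cell(1,1) b: {A,S,T1}  orig:{A,S}
  cell(0,1) ab: {S}

Original NTs in T[0,1] deriving "ab": ["S"]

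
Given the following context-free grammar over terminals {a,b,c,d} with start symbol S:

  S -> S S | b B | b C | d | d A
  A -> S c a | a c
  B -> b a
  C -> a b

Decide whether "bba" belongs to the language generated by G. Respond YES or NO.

CNF form of G:
  S -> S S | T2 B | T2 C | T3 A | d
  A -> S X4 | T1 T0
  B -> T2 T1
  C -> T1 T2
  T0 -> c
  T1 -> a
  T2 -> b
  T3 -> d
  X4 -> T0 T1

Fill CYK table bottom-up:
  T[0,0] 'b' = {T2}  orig:{}
  T[1,1] 'b' = {T2}  orig:{}
  T[2,2] 'a' = {T1}  orig:{}
  T[0,1] 'bb' = ∅
  T[1,2] 'ba' = {B}
  T[0,2] 'bba' = {S}

S ∈ T[0,2] ⇒ YES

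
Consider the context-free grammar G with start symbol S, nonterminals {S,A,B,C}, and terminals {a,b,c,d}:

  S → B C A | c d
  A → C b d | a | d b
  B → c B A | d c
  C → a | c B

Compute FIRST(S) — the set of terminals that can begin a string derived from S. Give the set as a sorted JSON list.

FIRST sets, iterate to fixpoint:
[1]
  A via A→a: +{a}
  A via A→d b: +{d}
  B via B→c B A: +{c}
  B via B→d c: +{d}
  C via C→a: +{a}
  C via C→c B: +{c}
  S via S→B C A: +{c,d}
  FIRST[S]={c,d}  FIRST[A]={a,d}  FIRST[B]={c,d}  FIRST[C]={a,c}
[2]
  A via A→C b d: +{c}
  FIRST[S]={c,d}  FIRST[A]={a,c,d}  FIRST[B]={c,d}  FIRST[C]={a,c}
[3] (stable)
  FIRST[S]={c,d}  FIRST[A]={a,c,d}  FIRST[B]={c,d}  FIRST[C]={a,c}

FIRST(S) = ["c", "d"]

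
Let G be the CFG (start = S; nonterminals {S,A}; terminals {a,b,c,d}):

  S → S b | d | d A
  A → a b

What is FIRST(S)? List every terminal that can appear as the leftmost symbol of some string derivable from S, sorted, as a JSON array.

Compute FIRST by fixpoint:
iter 1:
  A via A→a b: +{a}
  S via S→d: +{d}
  S: {d}  A: {a}
iter 2: done
  S: {d}  A: {a}

FIRST(S) = ["d"]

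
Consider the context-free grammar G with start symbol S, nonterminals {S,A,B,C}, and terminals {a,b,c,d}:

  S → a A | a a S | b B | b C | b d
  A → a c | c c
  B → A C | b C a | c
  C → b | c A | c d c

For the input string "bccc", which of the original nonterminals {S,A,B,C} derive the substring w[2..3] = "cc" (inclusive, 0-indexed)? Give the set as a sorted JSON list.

Convert to CNF:
  S -> T0 A | T0 X6 | T2 B | T2 C | T2 T3
  A -> T0 T1 | T1 T1
  B -> A C | T2 X4 | c
  C -> T1 A | T1 X5 | b
  T0 -> a
  T1 -> c
  T2 -> b
  T3 -> d
  X4 -> C T0
  X5 -> T3 T1
  X6 -> T0 S

Fill CYK table bottom-up (cells [i..j] with 2 ≤ i ≤ j ≤ 3 only):
  cell(2,2) c: {B,T1}  orig:{B}
  cell(3,3) c: {B,T1}  orig:{B}
  cell(2,3) cc: {A}

Original NTs in T[2,3] deriving "cc": ["A"]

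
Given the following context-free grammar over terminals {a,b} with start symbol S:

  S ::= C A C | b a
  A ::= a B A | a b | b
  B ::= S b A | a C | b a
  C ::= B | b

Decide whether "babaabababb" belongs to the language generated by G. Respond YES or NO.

Convert to CNF:
  S -> C X5 | T1 T0
  A -> T0 T1 | T0 X2 | b
  B -> S X3 | T0 C | T1 T0
  C -> S X4 | T0 C | T1 T0 | b
  T0 -> a
  T1 -> b
  X2 -> B A
  X3 -> T1 A
  X4 -> T1 A
  X5 -> A C

CYK table (by increasing span):
  [0..0]={A,C,T1}  "b"  orig:{A,C}
  [1..1]={T0}  "a"  orig:{}
  [2..2]={A,C,T1}  "b"  orig:{A,C}
  [3..3]={T0}  "a"  orig:{}
  [4..4]={T0}  "a"  orig:{}
  [5..5]={A,C,T1}  "b"  orig:{A,C}
  [6..6]={T0}  "a"  orig:{}
  [7..7]={A,C,T1}  "b"  orig:{A,C}
  [8..8]={T0}  "a"  orig:{}
  [9..9]={A,C,T1}  "b"  orig:{A,C}
  [10..10]={A,C,T1}  "b"  orig:{A,C}
  [0..1]={B,C,S}  "ba"
  [1..2]={A,B,C}  "ab"
  [2..3]={B,C,S}  "ba"
  [3..4]=∅  "aa"
  [4..5]={A,B,C}  "ab"
  [5..6]={B,C,S}  "ba"
  [6..7]={A,B,C}  "ab"
  [7..8]={B,C,S}  "ba"
  [8..9]={A,B,C}  "ab"
  [9..10]={X3,X4,X5}  "bb"  orig:{}
  [0..2]={X2,X3,X4,X5}  "bab"  orig:{}
  [1..3]={B,C}  "aba"
  [2..4]=∅  "baa"
  [3..5]={B,C}  "aab"
  [4..6]={B,C}  "aba"
  [5..7]={X2,X3,X4,X5}  "bab"  orig:{}
  [6..8]={B,C}  "aba"
  [7..9]={X2,X3,X4,X5}  "bab"  orig:{}
  [8..10]={X2,X5}  "abb"  orig:{}
  [0..3]={X5}  "baba"  orig:{}
  [1..4]=∅  "abaa"
  [2..5]={X2,X5}  "baab"  orig:{}
  [3..6]={B,C}  "aaba"
  [4..7]={A,X2,X5}  "abab"  orig:{A}
  [5..8]={X5}  "baba"  orig:{}
  [6..9]={A,X2,X5}  "abab"  orig:{A}
  [7..10]={B,C,S}  "babb"
  [0..4]=∅  "babaa"
  [1..5]={A,X2,X5}  "abaab"  orig:{A}
  [2..6]={X5}  "baaba"  orig:{}
  [3..7]={A,X2}  "aabab"  orig:{A}
  [4..8]={X5}  "ababa"  orig:{}
  [5..9]={B,C,S,X3,X4}  "babab"  orig:{B,C,S}
  [6..10]={B,C,S,X5}  "ababb"  orig:{B,C,S}
  [0..5]={S,X3,X4}  "babaab"  orig:{S}
  [1..6]={X5}  "abaaba"  orig:{}
  [2..7]={S,X2,X3,X4}  "baabab"  orig:{S}
  [3..8]=∅  "aababa"
  [4..9]={B,C,S,X2,X5}  "ababab"  orig:{B,C,S}
  [5..10]={S,X2,X5}  "bababb"  orig:{S}
  [0..6]={S}  "babaaba"
  [1..7]={A,S,X2,X5}  "abaabab"  orig:{A,S}
  [2..8]={S}  "baababa"
  [3..9]={A,B,C,S,X2,X5}  "aababab"  orig:{A,B,C,S}
  [4..10]={A,S,X2,X5}  "abababb"  orig:{A,S}
  [0..7]={B,C,S,X3,X4}  "babaabab"  orig:{B,C,S}
  [1..8]={S,X5}  "abaababa"  orig:{S}
  [2..9]={S,X3,X4,X5}  "baababab"  orig:{S}
  [3..10]={A,S,X2,X5}  "aabababb"  orig:{A,S}
  [0..8]={S}  "babaababa"
  [1..9]={S,X2,X5}  "abaababab"  orig:{S}
  [2..10]={B,C,S,X2,X3,X4}  "baabababb"  orig:{B,C,S}
  [0..9]={B,C,S,X2}  "babaababab"  orig:{B,C,S}
  [1..10]={A,B,C,S,X2,X5}  "abaabababb"  orig:{A,B,C,S}
  [0..10]={B,C,S,X2,X3,X4,X5}  "babaabababb"  orig:{B,C,S}

S ∈ T[0,10] ⇒ YES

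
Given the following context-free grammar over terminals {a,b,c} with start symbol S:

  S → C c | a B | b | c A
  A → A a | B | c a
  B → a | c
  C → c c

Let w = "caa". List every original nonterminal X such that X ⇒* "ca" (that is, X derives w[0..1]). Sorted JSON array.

CNF form of G:
  S -> C T1 | T0 B | T1 A | b
  A -> A T0 | T1 T0 | a | c
  B -> a | c
  C -> T1 T1
  T0 -> a
  T1 -> c

CYK fill — only the sub-triangle for w[0..1]:
  [0..0]={A,B,T1}  "c"  orig:{A,B}
  [1..1]={A,B,T0}  "a"  orig:{A,B}
  [0..1]={A,S}  "ca"

Original NTs in T[0,1] deriving "ca": ["A", "S"]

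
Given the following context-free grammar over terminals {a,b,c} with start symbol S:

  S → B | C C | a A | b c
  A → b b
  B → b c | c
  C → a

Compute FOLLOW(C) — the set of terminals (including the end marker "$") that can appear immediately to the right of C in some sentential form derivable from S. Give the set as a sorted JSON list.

FIRST iteration:
pass 1:
  A via A→b b: +{b}
  B via B→b c: +{b}
  B via B→c: +{c}
  C via C→a: +{a}
  S via S→B: +{b,c}
  S via S→C C: +{a}
  S: {a,b,c}  A: {b}  B: {b,c}  C: {a}
pass 2: — fixpoint
  S: {a,b,c}  A: {b}  B: {b,c}  C: {a}

Compute FOLLOW by fixpoint:
FOLLOW(S) := {$}
iter 1:
  S→B: FOLLOW(B) ⊇ FOLLOW(S) ⊇ {$}; new: +{$}
  S→C C: FOLLOW(C) ⊇ FIRST(C) = {a}; new: +{a}
  S→C C: FOLLOW(C) ⊇ FOLLOW(S) ⊇ {$}; new: +{$}
  S→a A: FOLLOW(A) ⊇ FOLLOW(S) ⊇ {$}; new: +{$}
  S: {$}  A: {$}  B: {$}  C: {$,a}
iter 2: (stable)
  S: {$}  A: {$}  B: {$}  C: {$,a}

FOLLOW(C) = ["$", "a"]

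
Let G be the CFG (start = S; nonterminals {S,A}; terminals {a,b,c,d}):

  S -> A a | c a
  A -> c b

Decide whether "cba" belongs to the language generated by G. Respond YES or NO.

CNF form of G:
  S -> A T2 | T0 T2
  A -> T0 T1
  T0 -> c
  T1 -> b
  T2 -> a

Fill CYK table bottom-up:
  cell(0,0) c: {T0}  orig:{}
  cell(1,1) b: {T1}  orig:{}
  cell(2,2) a: {T2}  orig:{}
  cell(0,1) cb: {A}
  cell(1,2) ba: ∅
  cell(0,2) cba: {S}

S ∈ T[0,2] ⇒ YES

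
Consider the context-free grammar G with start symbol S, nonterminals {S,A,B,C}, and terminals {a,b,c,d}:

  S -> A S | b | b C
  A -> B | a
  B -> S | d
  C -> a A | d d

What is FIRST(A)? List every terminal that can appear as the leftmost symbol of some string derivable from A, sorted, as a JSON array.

FIRST sets, iterate to fixpoint:
round 1:
  A via A→a: +{a}
  B via B→d: +{d}
  C via C→a A: +{a}
  C via C→d d: +{d}
  S via S→A S: +{a}
  S via S→b: +{b}
  FIRST[S]={a,b}  FIRST[A]={a}  FIRST[B]={d}  FIRST[C]={a,d}
round 2:
  A via A→B: +{d}
  B via B→S: +{a,b}
  S via S→A S: +{d}
  FIRST[S]={a,b,d}  FIRST[A]={a,d}  FIRST[B]={a,b,d}  FIRST[C]={a,d}
round 3:
  A via A→B: +{b}
  FIRST[S]={a,b,d}  FIRST[A]={a,b,d}  FIRST[B]={a,b,d}  FIRST[C]={a,d}
round 4: — fixpoint
  FIRST[S]={a,b,d}  FIRST[A]={a,b,d}  FIRST[B]={a,b,d}  FIRST[C]={a,d}

FIRST(A) = ["a", "b", "d"]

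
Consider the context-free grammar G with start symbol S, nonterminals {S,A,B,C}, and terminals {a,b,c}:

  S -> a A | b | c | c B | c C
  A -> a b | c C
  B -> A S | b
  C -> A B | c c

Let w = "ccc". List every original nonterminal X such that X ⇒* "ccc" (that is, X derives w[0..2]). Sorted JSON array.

Convert to CNF:
  S -> T0 A | T2 B | T2 C | b | c
  A -> T0 T1 | T2 C
  B -> A S | b
  C -> A B | T2 T2
  T0 -> a
  T1 -> b
  T2 -> c

CYK table (by increasing span) (cells [i..j] with 0 ≤ i ≤ j ≤ 2 only):
  T[0,0] 'c' = {S,T2}  orig:{S}
  T[1,1] 'c' = {S,T2}  orig:{S}
  T[2,2] 'c' = {S,T2}  orig:{S}
  T[0,1] 'cc' = {C}
  T[1,2] 'cc' = {C}
  T[0,2] 'ccc' = {A,S}

Original NTs in T[0,2] deriving "ccc": ["A", "S"]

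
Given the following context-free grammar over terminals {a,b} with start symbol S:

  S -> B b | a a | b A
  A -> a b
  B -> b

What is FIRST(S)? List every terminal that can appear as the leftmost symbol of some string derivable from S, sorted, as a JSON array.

FIRST iteration:
[1]
  A via A→a b: +{a}
  B via B→b: +{b}
  S via S→B b: +{b}
  S via S→a a: +{a}
  S: {a,b}  A: {a}  B: {b}
[2] done
  S: {a,b}  A: {a}  B: {b}

FIRST(S) = ["a", "b"]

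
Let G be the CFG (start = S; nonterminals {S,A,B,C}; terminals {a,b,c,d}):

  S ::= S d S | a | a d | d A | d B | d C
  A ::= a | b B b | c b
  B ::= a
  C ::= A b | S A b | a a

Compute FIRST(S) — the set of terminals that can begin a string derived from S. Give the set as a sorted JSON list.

FIRST iteration:
iter 1:
  A via A→a: +{a}
  A via A→b B b: +{b}
  A via A→c b: +{c}
  B via B→a: +{a}
  C via C→A b: +{a,b,c}
  S via S→a: +{a}
  S via S→d A: +{d}
  FIRST[S]={a,d}  FIRST[A]={a,b,c}  FIRST[B]={a}  FIRST[C]={a,b,c}
iter 2:
  C via C→S A b: +{d}
  FIRST[S]={a,d}  FIRST[A]={a,b,c}  FIRST[B]={a}  FIRST[C]={a,b,c,d}
iter 3: — fixpoint
  FIRST[S]={a,d}  FIRST[A]={a,b,c}  FIRST[B]={a}  FIRST[C]={a,b,c,d}

FIRST(S) = ["a", "d"]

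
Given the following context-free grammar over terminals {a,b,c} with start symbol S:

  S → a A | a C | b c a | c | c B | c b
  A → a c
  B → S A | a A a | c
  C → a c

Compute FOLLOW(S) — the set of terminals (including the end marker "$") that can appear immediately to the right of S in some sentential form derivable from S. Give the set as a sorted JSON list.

FIRST iteration:
pass 1:
  A via A→a c: +{a}
  B via B→a A a: +{a}
  B via B→c: +{c}
  C via C→a c: +{a}
  S via S→a A: +{a}
  S via S→b c a: +{b}
  S via S→c: +{c}
  FIRST[S]={a,b,c}  FIRST[A]={a}  FIRST[B]={a,c}  FIRST[C]={a}
pass 2:
  B via B→S A: +{b}
  FIRST[S]={a,b,c}  FIRST[A]={a}  FIRST[B]={a,b,c}  FIRST[C]={a}
pass 3: (stable)
  FIRST[S]={a,b,c}  FIRST[A]={a}  FIRST[B]={a,b,c}  FIRST[C]={a}

Compute FOLLOW by fixpoint:
seed FOLLOW(S) with $
round 1:
  B→S A: FOLLOW(S) ⊇ FIRST(A) = {a}; new: +{a}
  B→a A a: FOLLOW(A) ⊇ FIRST(a) = {a}; new: +{a}
  S→a A: FOLLOW(A) ⊇ FOLLOW(S) ⊇ {$,a}; new: +{$}
  S→a C: FOLLOW(C) ⊇ FOLLOW(S) ⊇ {$,a}; new: +{$,a}
  S→c B: FOLLOW(B) ⊇ FOLLOW(S) ⊇ {$,a}; new: +{$,a}
  FOLLOW[S]={$,a}  FOLLOW[A]={$,a}  FOLLOW[B]={$,a}  FOLLOW[C]={$,a}
round 2: (no change)
  FOLLOW[S]={$,a}  FOLLOW[A]={$,a}  FOLLOW[B]={$,a}  FOLLOW[C]={$,a}

FOLLOW(S) = ["$", "a"]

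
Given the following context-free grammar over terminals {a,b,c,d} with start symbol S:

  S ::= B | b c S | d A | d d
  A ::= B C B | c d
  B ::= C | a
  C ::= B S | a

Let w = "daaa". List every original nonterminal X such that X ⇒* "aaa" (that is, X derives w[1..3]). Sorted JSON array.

Convert to CNF:
  S -> B S | T1 A | T1 T1 | T2 X4 | a
  A -> B X3 | T0 T1
  B -> B S | a
  C -> B S | a
  T0 -> c
  T1 -> d
  T2 -> b
  X3 -> C B
  X4 -> T0 S

CYK fill, restricted to cells inside w[1..3]:
  T[1,1] 'a' = {B,C,S}
  T[2,2] 'a' = {B,C,S}
  T[3,3] 'a' = {B,C,S}
  T[1,2] 'aa' = {B,C,S,X3}  orig:{B,C,S}
  T[2,3] 'aa' = {B,C,S,X3}  orig:{B,C,S}
  T[1,3] 'aaa' = {A,B,C,S,X3}  orig:{A,B,C,S}

Original NTs in T[1,3] deriving "aaa": ["A", "B", "C", "S"]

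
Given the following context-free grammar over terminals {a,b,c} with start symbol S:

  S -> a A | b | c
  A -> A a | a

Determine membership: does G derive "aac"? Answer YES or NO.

CNF form of G:
  S -> T0 A | b | c
  A -> A T0 | a
  T0 -> a

CYK fill:
  [0..0]={A,T0}  "a"  orig:{A}
  [1..1]={A,T0}  "a"  orig:{A}
  [2..2]={S}  "c"
  [0..1]={A,S}  "aa"
  [1..2]=∅  "ac"
  [0..2]=∅  "aac"

S ∉ T[0,2] ⇒ NO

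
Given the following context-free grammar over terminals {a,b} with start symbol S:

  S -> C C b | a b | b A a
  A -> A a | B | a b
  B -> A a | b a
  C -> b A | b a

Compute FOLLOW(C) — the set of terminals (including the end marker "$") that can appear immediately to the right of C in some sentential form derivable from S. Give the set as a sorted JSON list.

Compute FIRST by fixpoint:
round 1:
  A via A→a b: +{a}
  B via B→A a: +{a}
  B via B→b a: +{b}
  C via C→b A: +{b}
  S via S→C C b: +{b}
  S via S→a b: +{a}
  FIRST[S]={a,b}  FIRST[A]={a}  FIRST[B]={a,b}  FIRST[C]={b}
round 2:
  A via A→B: +{b}
  FIRST[S]={a,b}  FIRST[A]={a,b}  FIRST[B]={a,b}  FIRST[C]={b}
round 3: (stable)
  FIRST[S]={a,b}  FIRST[A]={a,b}  FIRST[B]={a,b}  FIRST[C]={b}

FOLLOW sets:
seed FOLLOW(S) with $
pass 1:
  A→A a: FOLLOW(A) ⊇ FIRST(a) = {a}; new: +{a}
  A→B: FOLLOW(B) ⊇ FOLLOW(A) ⊇ {a}; new: +{a}
  S→C C b: FOLLOW(C) ⊇ FIRST(C) = {b}; new: +{b}
  FOLLOW[S]={$}  FOLLOW[A]={a}  FOLLOW[B]={a}  FOLLOW[C]={b}
pass 2:
  C→b A: FOLLOW(A) ⊇ FOLLOW(C) ⊇ {b}; new: +{b}
  FOLLOW[S]={$}  FOLLOW[A]={a,b}  FOLLOW[B]={a}  FOLLOW[C]={b}
pass 3:
  A→B: FOLLOW(B) ⊇ FOLLOW(A) ⊇ {a,b}; new: +{b}
  FOLLOW[S]={$}  FOLLOW[A]={a,b}  FOLLOW[B]={a,b}  FOLLOW[C]={b}
pass 4: done
  FOLLOW[S]={$}  FOLLOW[A]={a,b}  FOLLOW[B]={a,b}  FOLLOW[C]={b}

FOLLOW(C) = ["b"]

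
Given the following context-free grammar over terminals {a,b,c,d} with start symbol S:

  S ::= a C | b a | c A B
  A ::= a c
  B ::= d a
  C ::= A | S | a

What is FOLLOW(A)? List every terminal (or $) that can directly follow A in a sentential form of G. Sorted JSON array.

Compute FIRST by fixpoint:
pass 1:
  A via A→a c: +{a}
  B via B→d a: +{d}
  C via C→A: +{a}
  S via S→a C: +{a}
  S via S→b a: +{b}
  S via S→c A B: +{c}
  FIRST[S]={a,b,c}  FIRST[A]={a}  FIRST[B]={d}  FIRST[C]={a}
pass 2:
  C via C→S: +{b,c}
  FIRST[S]={a,b,c}  FIRST[A]={a}  FIRST[B]={d}  FIRST[C]={a,b,c}
pass 3: (stable)
  FIRST[S]={a,b,c}  FIRST[A]={a}  FIRST[B]={d}  FIRST[C]={a,b,c}

Compute FOLLOW by fixpoint:
FOLLOW(S) := {$}
pass 1:
  S→a C: FOLLOW(C) ⊇ FOLLOW(S) ⊇ {$}; new: +{$}
  S→c A B: FOLLOW(A) ⊇ FIRST(B) = {d}; new: +{d}
  S→c A B: FOLLOW(B) ⊇ FOLLOW(S) ⊇ {$}; new: +{$}
  FOLLOW[S]={$}  FOLLOW[A]={d}  FOLLOW[B]={$}  FOLLOW[C]={$}
pass 2:
  C→A: FOLLOW(A) ⊇ FOLLOW(C) ⊇ {$}; new: +{$}
  FOLLOW[S]={$}  FOLLOW[A]={$,d}  FOLLOW[B]={$}  FOLLOW[C]={$}
pass 3: (stable)
  FOLLOW[S]={$}  FOLLOW[A]={$,d}  FOLLOW[B]={$}  FOLLOW[C]={$}

FOLLOW(A) = ["$", "d"]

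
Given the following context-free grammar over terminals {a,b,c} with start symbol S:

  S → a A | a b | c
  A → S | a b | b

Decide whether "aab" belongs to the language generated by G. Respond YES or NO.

CNF form of G:
  S -> T0 A | T0 T1 | c
  A -> T0 A | T0 T1 | b | c
  T0 -> a
  T1 -> b

CYK table (by increasing span):
  cell(0,0) a: {T0}  orig:{}
  cell(1,1) a: {T0}  orig:{}
  cell(2,2) b: {A,T1}  orig:{A}
  cell(0,1) aa: ∅
  cell(1,2) ab: {A,S}
  cell(0,2) aab: {A,S}

S ∈ T[0,2] ⇒ YES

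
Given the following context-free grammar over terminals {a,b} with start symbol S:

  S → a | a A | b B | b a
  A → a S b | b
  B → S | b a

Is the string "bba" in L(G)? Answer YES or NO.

Convert to CNF:
  S -> T0 A | T1 B | T1 T0 | a
  A -> T0 X2 | b
  B -> T0 A | T1 B | T1 T0 | a
  T0 -> a
  T1 -> b
  X2 -> S T1

CYK fill:
  cell(0,0) b: {A,T1}  orig:{A}
  cell(1,1) b: {A,T1}  orig:{A}
  cell(2,2) a: {B,S,T0}  orig:{B,S}
  cell(0,1) bb: ∅
  cell(1,2) ba: {B,S}
  cell(0,2) bba: {B,S}

S ∈ T[0,2] ⇒ YES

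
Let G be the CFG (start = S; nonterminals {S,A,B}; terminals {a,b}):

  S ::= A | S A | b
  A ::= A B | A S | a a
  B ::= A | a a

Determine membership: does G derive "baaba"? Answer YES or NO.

CNF form of G:
  S -> A B | A S | S A | T0 T0 | b
  A -> A B | A S | T0 T0
  B -> A B | A S | T0 T0
  T0 -> a

CYK fill:
  T[0,0] 'b' = {S}
  T[1,1] 'a' = {T0}  orig:{}
  T[2,2] 'a' = {T0}  orig:{}
  T[3,3] 'b' = {S}
  T[4,4] 'a' = {T0}  orig:{}
  T[0,1] 'ba' = ∅
  T[1,2] 'aa' = {A,B,S}
  T[2,3] 'ab' = ∅
  T[3,4] 'ba' = ∅
  T[0,2] 'baa' = {S}
  T[1,3] 'aab' = {A,B,S}
  T[2,4] 'aba' = ∅
  T[0,3] 'baab' = {S}
  T[1,4] 'aaba' = ∅
  T[0,4] 'baaba' = ∅

S ∉ T[0,4] ⇒ NO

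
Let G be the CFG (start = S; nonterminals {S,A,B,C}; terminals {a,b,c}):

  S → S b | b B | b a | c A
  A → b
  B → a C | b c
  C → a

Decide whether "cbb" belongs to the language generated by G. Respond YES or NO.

Convert to CNF:
  S -> S T1 | T1 B | T1 T0 | T2 A
  A -> b
  B -> T0 C | T1 T2
  C -> a
  T0 -> a
  T1 -> b
  T2 -> c

CYK table (by increasing span):
  cell(0,0) c: {T2}  orig:{}
  cell(1,1) b: {A,T1}  orig:{A}
  cell(2,2) b: {A,T1}  orig:{A}
  cell(0,1) cb: {S}
  cell(1,2) bb: ∅
  cell(0,2) cbb: {S}

S ∈ T[0,2] ⇒ YES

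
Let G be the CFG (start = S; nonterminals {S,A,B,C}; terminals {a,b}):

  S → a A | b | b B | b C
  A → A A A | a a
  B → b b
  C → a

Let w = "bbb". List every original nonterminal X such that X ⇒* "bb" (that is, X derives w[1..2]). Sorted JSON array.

Convert to CNF:
  S -> T0 A | T1 B | T1 C | b
  A -> A X2 | T0 T0
  B -> T1 T1
  C -> a
  T0 -> a
  T1 -> b
  X2 -> A A

CYK fill — only the sub-triangle for w[1..2]:
  cell(1,1) b: {S,T1}  orig:{S}
  cell(2,2) b: {S,T1}  orig:{S}
  cell(1,2) bb: {B}

Original NTs in T[1,2] deriving "bb": ["B"]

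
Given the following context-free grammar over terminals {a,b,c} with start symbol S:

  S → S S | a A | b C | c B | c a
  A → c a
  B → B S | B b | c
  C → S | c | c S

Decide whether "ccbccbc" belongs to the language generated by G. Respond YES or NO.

Convert to CNF:
  S -> S S | T0 B | T0 T1 | T1 A | T2 C
  A -> T0 T1
  B -> B S | B T2 | c
  C -> S S | T0 B | T0 S | T0 T1 | T1 A | T2 C | c
  T0 -> c
  T1 -> a
  T2 -> b

CYK table (by increasing span):
  cell(0,0) c: {B,C,T0}  orig:{B,C}
  cell(1,1) c: {B,C,T0}  orig:{B,C}
  cell(2,2) b: {T2}  orig:{}
  cell(3,3) c: {B,C,T0}  orig:{B,C}
  cell(4,4) c: {B,C,T0}  orig:{B,C}
  cell(5,5) b: {T2}  orig:{}
  cell(6,6) c: {B,C,T0}  orig:{B,C}
  cell(0,1) cc: {C,S}
  cell(1,2) cb: {B}
  cell(2,3) bc: {C,S}
  cell(3,4) cc: {C,S}
  cell(4,5) cb: {B}
  cell(5,6) bc: {C,S}
  cell(0,2) ccb: {C,S}
  cell(1,3) cbc: {B,C}
  cell(2,4) bcc: {C,S}
  cell(3,5) ccb: {C,S}
  cell(4,6) cbc: {B,C}
  cell(0,3) ccbc: {C,S}
  cell(1,4) cbcc: {B,C}
  cell(2,5) bccb: {C,S}
  cell(3,6) ccbc: {C,S}
  cell(0,4) ccbcc: {C,S}
  cell(1,5) cbccb: {B,C}
  cell(2,6) bccbc: {C,S}
  cell(0,5) ccbccb: {C,S}
  cell(1,6) cbccbc: {B,C}
  cell(0,6) ccbccbc: {C,S}

S ∈ T[0,6] ⇒ YES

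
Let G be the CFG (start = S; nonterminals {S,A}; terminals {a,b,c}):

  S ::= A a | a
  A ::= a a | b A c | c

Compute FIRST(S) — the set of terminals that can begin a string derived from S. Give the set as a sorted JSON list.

FIRST iteration:
pass 1:
  A via A→a a: +{a}
  A via A→b A c: +{b}
  A via A→c: +{c}
  S via S→A a: +{a,b,c}
  FIRST(S)={a,b,c}  FIRST(A)={a,b,c}
pass 2: (no change)
  FIRST(S)={a,b,c}  FIRST(A)={a,b,c}

FIRST(S) = ["a", "b", "c"]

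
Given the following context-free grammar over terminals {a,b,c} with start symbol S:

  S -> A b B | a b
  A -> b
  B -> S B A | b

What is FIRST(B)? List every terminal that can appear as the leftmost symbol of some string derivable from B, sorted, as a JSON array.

FIRST iteration:
iter 1:
  A via A→b: +{b}
  B via B→b: +{b}
  S via S→A b B: +{b}
  S via S→a b: +{a}
  FIRST[S]={a,b}  FIRST[A]={b}  FIRST[B]={b}
iter 2:
  B via B→S B A: +{a}
  FIRST[S]={a,b}  FIRST[A]={b}  FIRST[B]={a,b}
iter 3: (no change)
  FIRST[S]={a,b}  FIRST[A]={b}  FIRST[B]={a,b}

FIRST(B) = ["a", "b"]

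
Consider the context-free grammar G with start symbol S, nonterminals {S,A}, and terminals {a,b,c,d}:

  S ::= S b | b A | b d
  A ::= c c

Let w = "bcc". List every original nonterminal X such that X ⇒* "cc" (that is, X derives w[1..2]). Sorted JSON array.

CNF form of G:
  S -> S T1 | T1 A | T1 T2
  A -> T0 T0
  T0 -> c
  T1 -> b
  T2 -> d

CYK fill — only the sub-triangle for w[1..2]:
  [1..1]={T0}  "c"  orig:{}
  [2..2]={T0}  "c"  orig:{}
  [1..2]={A}  "cc"

Original NTs in T[1,2] deriving "cc": ["A"]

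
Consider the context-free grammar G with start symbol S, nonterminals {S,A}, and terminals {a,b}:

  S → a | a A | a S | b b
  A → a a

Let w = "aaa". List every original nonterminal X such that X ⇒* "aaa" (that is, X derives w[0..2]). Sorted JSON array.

Convert to CNF:
  S -> T0 A | T0 S | T1 T1 | a
  A -> T0 T0
  T0 -> a
  T1 -> b

CYK table (by increasing span) — only the sub-triangle for w[0..2]:
  cell(0,0) a: {S,T0}  orig:{S}
  cell(1,1) a: {S,T0}  orig:{S}
  cell(2,2) a: {S,T0}  orig:{S}
  cell(0,1) aa: {A,S}
  cell(1,2) aa: {A,S}
  cell(0,2) aaa: {S}

Original NTs in T[0,2] deriving "aaa": ["S"]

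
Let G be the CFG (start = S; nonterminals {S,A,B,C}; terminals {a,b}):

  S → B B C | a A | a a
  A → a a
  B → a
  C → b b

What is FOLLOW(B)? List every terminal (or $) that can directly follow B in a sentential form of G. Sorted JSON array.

FIRST sets, iterate to fixpoint:
round 1:
  A via A→a a: +{a}
  B via B→a: +{a}
  C via C→b b: +{b}
  S via S→B B C: +{a}
  FIRST(S)={a}  FIRST(A)={a}  FIRST(B)={a}  FIRST(C)={b}
round 2: done
  FIRST(S)={a}  FIRST(A)={a}  FIRST(B)={a}  FIRST(C)={b}

Compute FOLLOW by fixpoint:
initialize: $ ∈ FOLLOW(S)
round 1:
  S→B B C: FOLLOW(B) ⊇ FIRST(B) = {a}; new: +{a}
  S→B B C: FOLLOW(B) ⊇ FIRST(C) = {b}; new: +{b}
  S→B B C: FOLLOW(C) ⊇ FOLLOW(S) ⊇ {$}; new: +{$}
  S→a A: FOLLOW(A) ⊇ FOLLOW(S) ⊇ {$}; new: +{$}
  FOLLOW[S]={$}  FOLLOW[A]={$}  FOLLOW[B]={a,b}  FOLLOW[C]={$}
round 2: — fixpoint
  FOLLOW[S]={$}  FOLLOW[A]={$}  FOLLOW[B]={a,b}  FOLLOW[C]={$}

FOLLOW(B) = ["a", "b"]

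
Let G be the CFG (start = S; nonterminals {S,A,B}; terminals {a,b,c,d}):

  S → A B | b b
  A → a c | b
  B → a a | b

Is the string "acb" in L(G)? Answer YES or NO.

Convert to CNF:
  S -> A B | T2 T2
  A -> T0 T1 | b
  B -> T0 T0 | b
  T0 -> a
  T1 -> c
  T2 -> b

Fill CYK table bottom-up:
  cell(0,0) a: {T0}  orig:{}
  cell(1,1) c: {T1}  orig:{}
  cell(2,2) b: {A,B,T2}  orig:{A,B}
  cell(0,1) ac: {A}
  cell(1,2) cb: ∅
  cell(0,2) acb: {S}

S ∈ T[0,2] ⇒ YES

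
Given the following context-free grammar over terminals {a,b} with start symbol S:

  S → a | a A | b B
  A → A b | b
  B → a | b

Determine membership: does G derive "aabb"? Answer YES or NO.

CNF form of G:
  S -> T0 B | T1 A | a
  A -> A T0 | b
  B -> a | b
  T0 -> b
  T1 -> a

CYK table (by increasing span):
  [0..0]={B,S,T1}  "a"  orig:{B,S}
  [1..1]={B,S,T1}  "a"  orig:{B,S}
  [2..2]={A,B,T0}  "b"  orig:{A,B}
  [3..3]={A,B,T0}  "b"  orig:{A,B}
  [0..1]=∅  "aa"
  [1..2]={S}  "ab"
  [2..3]={A,S}  "bb"
  [0..2]=∅  "aab"
  [1..3]={S}  "abb"
  [0..3]=∅  "aabb"

S ∉ T[0,3] ⇒ NO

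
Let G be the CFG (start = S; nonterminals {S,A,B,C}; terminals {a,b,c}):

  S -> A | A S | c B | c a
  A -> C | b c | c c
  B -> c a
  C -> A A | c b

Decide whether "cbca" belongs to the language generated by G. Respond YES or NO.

CNF form of G:
  S -> A A | A S | T0 T1 | T1 B | T1 T0 | T1 T1 | T1 T2
  A -> A A | T0 T1 | T1 T0 | T1 T1
  B -> T1 T2
  C -> A A | T1 T0
  T0 -> b
  T1 -> c
  T2 -> a

CYK table (by increasing span):
  [0..0]={T1}  "c"  orig:{}
  [1..1]={T0}  "b"  orig:{}
  [2..2]={T1}  "c"  orig:{}
  [3..3]={T2}  "a"  orig:{}
  [0..1]={A,C,S}  "cb"
  [1..2]={A,S}  "bc"
  [2..3]={B,S}  "ca"
  [0..2]=∅  "cbc"
  [1..3]=∅  "bca"
  [0..3]={S}  "cbca"

S ∈ T[0,3] ⇒ YES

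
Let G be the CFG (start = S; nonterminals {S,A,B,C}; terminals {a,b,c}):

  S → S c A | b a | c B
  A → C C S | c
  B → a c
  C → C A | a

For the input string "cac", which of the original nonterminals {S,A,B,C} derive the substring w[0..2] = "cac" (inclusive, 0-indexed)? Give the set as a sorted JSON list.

CNF form of G:
  S -> S X4 | T1 B | T2 T0
  A -> C X3 | c
  B -> T0 T1
  C -> C A | a
  T0 -> a
  T1 -> c
  T2 -> b
  X3 -> C S
  X4 -> T1 A

Fill CYK table bottom-up, restricted to cells inside w[0..2]:
  [0..0]={A,T1}  "c"  orig:{A}
  [1..1]={C,T0}  "a"  orig:{C}
  [2..2]={A,T1}  "c"  orig:{A}
  [0..1]=∅  "ca"
  [1..2]={B,C}  "ac"
  [0..2]={S}  "cac"

Original NTs in T[0,2] deriving "cac": ["S"]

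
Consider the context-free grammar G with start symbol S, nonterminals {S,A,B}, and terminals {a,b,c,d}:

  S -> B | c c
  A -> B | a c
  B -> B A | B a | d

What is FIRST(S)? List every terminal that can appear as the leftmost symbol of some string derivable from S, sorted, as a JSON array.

FIRST iteration:
iter 1:
  A via A→a c: +{a}
  B via B→d: +{d}
  S via S→B: +{d}
  S via S→c c: +{c}
  FIRST(S)={c,d}  FIRST(A)={a}  FIRST(B)={d}
iter 2:
  A via A→B: +{d}
  FIRST(S)={c,d}  FIRST(A)={a,d}  FIRST(B)={d}
iter 3: (no change)
  FIRST(S)={c,d}  FIRST(A)={a,d}  FIRST(B)={d}

FIRST(S) = ["c", "d"]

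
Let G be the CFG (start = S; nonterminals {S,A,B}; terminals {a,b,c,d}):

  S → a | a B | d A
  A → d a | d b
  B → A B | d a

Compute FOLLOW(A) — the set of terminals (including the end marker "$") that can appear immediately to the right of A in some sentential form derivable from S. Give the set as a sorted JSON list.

FIRST sets, iterate to fixpoint:
iter 1:
  A via A→d a: +{d}
  B via B→A B: +{d}
  S via S→a: +{a}
  S via S→d A: +{d}
  FIRST(S)={a,d}  FIRST(A)={d}  FIRST(B)={d}
iter 2: (stable)
  FIRST(S)={a,d}  FIRST(A)={d}  FIRST(B)={d}

Compute FOLLOW by fixpoint:
FOLLOW(S) := {$}
pass 1:
  B→A B: FOLLOW(A) ⊇ FIRST(B) = {d}; new: +{d}
  S→a B: FOLLOW(B) ⊇ FOLLOW(S) ⊇ {$}; new: +{$}
  S→d A: FOLLOW(A) ⊇ FOLLOW(S) ⊇ {$}; new: +{$}
  FOLLOW(S)={$}  FOLLOW(A)={$,d}  FOLLOW(B)={$}
pass 2: (no change)
  FOLLOW(S)={$}  FOLLOW(A)={$,d}  FOLLOW(B)={$}

FOLLOW(A) = ["$", "d"]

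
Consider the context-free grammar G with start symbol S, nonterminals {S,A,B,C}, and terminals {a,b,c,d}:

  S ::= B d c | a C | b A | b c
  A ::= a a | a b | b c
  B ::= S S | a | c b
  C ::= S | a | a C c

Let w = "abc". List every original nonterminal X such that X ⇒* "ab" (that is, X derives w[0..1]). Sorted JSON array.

CNF form of G:
  S -> B X6 | T0 C | T1 A | T1 T2
  A -> T0 T0 | T0 T1 | T1 T2
  B -> S S | T2 T1 | a
  C -> B X4 | T0 C | T0 X5 | T1 A | T1 T2 | a
  T0 -> a
  T1 -> b
  T2 -> c
  T3 -> d
  X4 -> T3 T2
  X5 -> C T2
  X6 -> T3 T2

Fill CYK table bottom-up — only the sub-triangle for w[0..1]:
  [0..0]={B,C,T0}  "a"  orig:{B,C}
  [1..1]={T1}  "b"  orig:{}
  [0..1]={A}  "ab"

Original NTs in T[0,1] deriving "ab": ["A"]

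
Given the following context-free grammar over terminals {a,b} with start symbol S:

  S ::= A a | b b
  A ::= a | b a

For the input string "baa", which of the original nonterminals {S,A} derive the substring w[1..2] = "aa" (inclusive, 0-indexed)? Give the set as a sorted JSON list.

Convert to CNF:
  S -> A T1 | T0 T0
  A -> T0 T1 | a
  T0 -> b
  T1 -> a

CYK table (by increasing span) (cells [i..j] with 1 ≤ i ≤ j ≤ 2 only):
  T[1,1] 'a' = {A,T1}  orig:{A}
  T[2,2] 'a' = {A,T1}  orig:{A}
  T[1,2] 'aa' = {S}

Original NTs in T[1,2] deriving "aa": ["S"]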